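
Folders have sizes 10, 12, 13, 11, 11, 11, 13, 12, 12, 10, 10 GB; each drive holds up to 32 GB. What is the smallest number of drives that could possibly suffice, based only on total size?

4

Total size = 10 + 12 + 13 + 11 + 11 + 11 + 13 + 12 + 12 + 10 + 10 = 125 GB.
⌈125 / 32⌉ = 4.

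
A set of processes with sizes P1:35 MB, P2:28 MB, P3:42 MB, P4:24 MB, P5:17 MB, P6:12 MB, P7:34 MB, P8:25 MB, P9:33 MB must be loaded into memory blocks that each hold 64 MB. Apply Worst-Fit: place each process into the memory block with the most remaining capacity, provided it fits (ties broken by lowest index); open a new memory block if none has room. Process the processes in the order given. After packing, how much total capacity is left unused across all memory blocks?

memory block 1: place P1 (35 MB), 29 MB left
memory block 1: place P2 (28 MB), 1 MB left
memory block 2: place P3 (42 MB), 22 MB left
memory block 3: place P4 (24 MB), 40 MB left
memory block 3: place P5 (17 MB), 23 MB left
memory block 3: place P6 (12 MB), 11 MB left
memory block 4: place P7 (34 MB), 30 MB left
memory block 4: place P8 (25 MB), 5 MB left
memory block 5: place P9 (33 MB), 31 MB left
5 memory blocks × 64 MB = 320 MB; used 250 MB; unused 70 MB.

70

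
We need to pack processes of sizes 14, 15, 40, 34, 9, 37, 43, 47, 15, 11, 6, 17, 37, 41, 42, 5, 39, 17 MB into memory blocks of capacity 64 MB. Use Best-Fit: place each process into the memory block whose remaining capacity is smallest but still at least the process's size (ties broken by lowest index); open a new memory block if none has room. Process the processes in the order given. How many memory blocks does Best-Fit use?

memory block 1: place 14 MB, 50 MB left
memory block 1: place 15 MB, 35 MB left
memory block 2: place 40 MB, 24 MB left
memory block 1: place 34 MB, 1 MB left
memory block 2: place 9 MB, 15 MB left
memory block 3: place 37 MB, 27 MB left
memory block 4: place 43 MB, 21 MB left
memory block 5: place 47 MB, 17 MB left
memory block 2: place 15 MB, 0 MB left
memory block 5: place 11 MB, 6 MB left
memory block 5: place 6 MB, 0 MB left
memory block 4: place 17 MB, 4 MB left
memory block 6: place 37 MB, 27 MB left
memory block 7: place 41 MB, 23 MB left
memory block 8: place 42 MB, 22 MB left
memory block 8: place 5 MB, 17 MB left
memory block 9: place 39 MB, 25 MB left
memory block 8: place 17 MB, 0 MB left

9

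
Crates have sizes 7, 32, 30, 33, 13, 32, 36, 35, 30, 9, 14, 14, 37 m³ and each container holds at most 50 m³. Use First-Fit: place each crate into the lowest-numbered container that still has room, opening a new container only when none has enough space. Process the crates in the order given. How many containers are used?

7 m³ → container 1 (remaining 43 m³)
32 m³ → container 1 (remaining 11 m³)
30 m³ → container 2 (remaining 20 m³)
33 m³ → container 3 (remaining 17 m³)
13 m³ → container 2 (remaining 7 m³)
32 m³ → container 4 (remaining 18 m³)
36 m³ → container 5 (remaining 14 m³)
35 m³ → container 6 (remaining 15 m³)
30 m³ → container 7 (remaining 20 m³)
9 m³ → container 1 (remaining 2 m³)
14 m³ → container 3 (remaining 3 m³)
14 m³ → container 4 (remaining 4 m³)
37 m³ → container 8 (remaining 13 m³)

8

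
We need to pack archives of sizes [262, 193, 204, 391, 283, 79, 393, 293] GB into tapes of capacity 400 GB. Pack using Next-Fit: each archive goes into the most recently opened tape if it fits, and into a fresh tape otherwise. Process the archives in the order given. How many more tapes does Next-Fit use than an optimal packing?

0

Next-Fit: [262] [193,204] [391] [283,79] [393] [293] → 6 tapes.
Total size 2098 GB; any packing needs at least ⌈2098/400⌉ = 6 tapes.
So 6 is already optimal.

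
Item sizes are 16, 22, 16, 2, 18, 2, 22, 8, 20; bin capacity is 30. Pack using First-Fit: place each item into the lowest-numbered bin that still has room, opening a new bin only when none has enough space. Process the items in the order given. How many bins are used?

6

Put 16 in bin 1; 14 remain.
Put 22 in bin 2; 8 remain.
Put 16 in bin 3; 14 remain.
Put 2 in bin 1; 12 remain.
Put 18 in bin 4; 12 remain.
Put 2 in bin 1; 10 remain.
Put 22 in bin 5; 8 remain.
Put 8 in bin 1; 2 remain.
Put 20 in bin 6; 10 remain.
Final bins: [16,2,2,8] [22] [16] [18] [22] [20].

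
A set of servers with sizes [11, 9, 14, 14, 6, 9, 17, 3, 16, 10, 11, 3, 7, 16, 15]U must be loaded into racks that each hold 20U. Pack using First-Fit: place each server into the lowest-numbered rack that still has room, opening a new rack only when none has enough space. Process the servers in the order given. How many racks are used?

9

11U → rack 1 (remaining 9U)
9U → rack 1 (remaining 0U)
14U → rack 2 (remaining 6U)
14U → rack 3 (remaining 6U)
6U → rack 2 (remaining 0U)
9U → rack 4 (remaining 11U)
17U → rack 5 (remaining 3U)
3U → rack 3 (remaining 3U)
16U → rack 6 (remaining 4U)
10U → rack 4 (remaining 1U)
11U → rack 7 (remaining 9U)
3U → rack 3 (remaining 0U)
7U → rack 7 (remaining 2U)
16U → rack 8 (remaining 4U)
15U → rack 9 (remaining 5U)
Final racks: [11,9] [14,6] [14,3,3] [9,10] [17] [16] [11,7] [16] [15].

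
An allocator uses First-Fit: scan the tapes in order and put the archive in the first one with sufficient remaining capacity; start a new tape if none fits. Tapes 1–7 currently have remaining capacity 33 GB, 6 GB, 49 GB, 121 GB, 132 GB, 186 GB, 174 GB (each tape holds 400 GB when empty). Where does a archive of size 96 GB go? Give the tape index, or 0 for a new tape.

4

Tapes with room: tape 4 (121 GB), tape 5 (132 GB), tape 6 (186 GB), tape 7 (174 GB).
The first with room is tape 4.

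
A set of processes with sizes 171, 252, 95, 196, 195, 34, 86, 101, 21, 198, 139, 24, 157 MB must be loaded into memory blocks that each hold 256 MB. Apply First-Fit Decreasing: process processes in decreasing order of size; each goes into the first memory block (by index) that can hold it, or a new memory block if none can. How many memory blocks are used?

Sorted descending: 252, 198, 196, 195, 171, 157, 139, 101, 95, 86, 34, 24, 21.
memory block 1: place 252 MB, 4 MB left
memory block 2: place 198 MB, 58 MB left
memory block 3: place 196 MB, 60 MB left
memory block 4: place 195 MB, 61 MB left
memory block 5: place 171 MB, 85 MB left
memory block 6: place 157 MB, 99 MB left
memory block 7: place 139 MB, 117 MB left
memory block 7: place 101 MB, 16 MB left
memory block 6: place 95 MB, 4 MB left
memory block 8: place 86 MB, 170 MB left
memory block 2: place 34 MB, 24 MB left
memory block 2: place 24 MB, 0 MB left
memory block 3: place 21 MB, 39 MB left
Final memory blocks: [252] [198,34,24] [196,21] [195] [171] [157,95] [139,101] [86].

8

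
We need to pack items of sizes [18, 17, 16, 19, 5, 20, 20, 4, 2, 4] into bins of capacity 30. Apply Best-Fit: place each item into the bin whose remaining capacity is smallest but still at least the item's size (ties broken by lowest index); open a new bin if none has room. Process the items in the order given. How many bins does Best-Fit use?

bin 1: place 18, 12 left
bin 2: place 17, 13 left
bin 3: place 16, 14 left
bin 4: place 19, 11 left
bin 4: place 5, 6 left
bin 5: place 20, 10 left
bin 6: place 20, 10 left
bin 4: place 4, 2 left
bin 4: place 2, 0 left
bin 5: place 4, 6 left

6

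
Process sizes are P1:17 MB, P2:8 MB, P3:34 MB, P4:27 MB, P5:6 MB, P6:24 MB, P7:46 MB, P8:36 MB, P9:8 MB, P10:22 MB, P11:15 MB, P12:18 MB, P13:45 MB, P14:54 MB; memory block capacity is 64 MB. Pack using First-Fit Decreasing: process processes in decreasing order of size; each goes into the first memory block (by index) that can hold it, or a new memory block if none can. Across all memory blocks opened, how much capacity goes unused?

Sorted descending: 54, 46, 45, 36, 34, 27, 24, 22, 18, 17, 15, 8, 8, 6.
Put 54 MB in memory block 1; 10 MB remain.
Put 46 MB in memory block 2; 18 MB remain.
Put 45 MB in memory block 3; 19 MB remain.
Put 36 MB in memory block 4; 28 MB remain.
Put 34 MB in memory block 5; 30 MB remain.
Put 27 MB in memory block 4; 1 MB remain.
Put 24 MB in memory block 5; 6 MB remain.
Put 22 MB in memory block 6; 42 MB remain.
Put 18 MB in memory block 2; 0 MB remain.
Put 17 MB in memory block 3; 2 MB remain.
Put 15 MB in memory block 6; 27 MB remain.
Put 8 MB in memory block 1; 2 MB remain.
Put 8 MB in memory block 6; 19 MB remain.
Put 6 MB in memory block 5; 0 MB remain.
6 memory blocks × 64 MB = 384 MB; used 360 MB; unused 24 MB.

24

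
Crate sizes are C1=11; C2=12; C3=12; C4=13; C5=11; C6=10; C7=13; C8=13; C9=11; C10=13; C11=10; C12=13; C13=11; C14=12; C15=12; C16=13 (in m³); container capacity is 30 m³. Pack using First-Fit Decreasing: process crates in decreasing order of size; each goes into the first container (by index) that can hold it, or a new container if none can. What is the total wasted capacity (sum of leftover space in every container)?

50

Sorted descending: 13, 13, 13, 13, 13, 13, 12, 12, 12, 12, 11, 11, 11, 11, 10, 10.
container 1: place 13 m³, 17 m³ left
container 1: place 13 m³, 4 m³ left
container 2: place 13 m³, 17 m³ left
container 2: place 13 m³, 4 m³ left
container 3: place 13 m³, 17 m³ left
container 3: place 13 m³, 4 m³ left
container 4: place 12 m³, 18 m³ left
container 4: place 12 m³, 6 m³ left
container 5: place 12 m³, 18 m³ left
container 5: place 12 m³, 6 m³ left
container 6: place 11 m³, 19 m³ left
container 6: place 11 m³, 8 m³ left
container 7: place 11 m³, 19 m³ left
container 7: place 11 m³, 8 m³ left
container 8: place 10 m³, 20 m³ left
container 8: place 10 m³, 10 m³ left
8 containers × 30 m³ = 240 m³; used 190 m³; unused 50 m³.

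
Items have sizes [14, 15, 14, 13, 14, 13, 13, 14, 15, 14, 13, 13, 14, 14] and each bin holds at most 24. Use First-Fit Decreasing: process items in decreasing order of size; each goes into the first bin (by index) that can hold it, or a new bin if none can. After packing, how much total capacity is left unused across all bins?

143

Sorted descending: 15, 15, 14, 14, 14, 14, 14, 14, 14, 13, 13, 13, 13, 13.
bin 1: place 15, 9 left
bin 2: place 15, 9 left
bin 3: place 14, 10 left
bin 4: place 14, 10 left
bin 5: place 14, 10 left
bin 6: place 14, 10 left
bin 7: place 14, 10 left
bin 8: place 14, 10 left
bin 9: place 14, 10 left
bin 10: place 13, 11 left
bin 11: place 13, 11 left
bin 12: place 13, 11 left
bin 13: place 13, 11 left
bin 14: place 13, 11 left
14 bins × 24 = 336; used 193; unused 143.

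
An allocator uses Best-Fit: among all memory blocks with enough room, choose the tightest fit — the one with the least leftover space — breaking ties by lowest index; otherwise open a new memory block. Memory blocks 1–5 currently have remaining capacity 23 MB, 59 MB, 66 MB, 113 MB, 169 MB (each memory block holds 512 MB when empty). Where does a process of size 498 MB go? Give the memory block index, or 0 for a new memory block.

No memory block has ≥ 498 MB free, so a new memory block is opened.

0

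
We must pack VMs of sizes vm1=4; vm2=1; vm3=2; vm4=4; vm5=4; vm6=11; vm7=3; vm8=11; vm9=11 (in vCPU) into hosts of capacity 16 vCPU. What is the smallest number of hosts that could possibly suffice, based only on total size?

4 hosts

Total size = 4 + 1 + 2 + 4 + 4 + 11 + 3 + 11 + 11 = 51 vCPU.
⌈51 / 16⌉ = 4.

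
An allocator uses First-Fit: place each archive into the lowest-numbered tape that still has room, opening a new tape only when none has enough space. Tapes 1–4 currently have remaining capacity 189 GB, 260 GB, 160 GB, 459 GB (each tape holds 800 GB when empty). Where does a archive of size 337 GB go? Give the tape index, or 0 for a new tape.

Tapes with room: tape 4 (459 GB).
The first with room is tape 4.

4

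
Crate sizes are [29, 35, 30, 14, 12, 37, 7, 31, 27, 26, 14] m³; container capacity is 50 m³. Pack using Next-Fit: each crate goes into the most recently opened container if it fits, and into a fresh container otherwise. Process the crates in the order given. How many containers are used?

29 m³ → container 1 (remaining 21 m³)
35 m³ → container 2 (remaining 15 m³)
30 m³ → container 3 (remaining 20 m³)
14 m³ → container 3 (remaining 6 m³)
12 m³ → container 4 (remaining 38 m³)
37 m³ → container 4 (remaining 1 m³)
7 m³ → container 5 (remaining 43 m³)
31 m³ → container 5 (remaining 12 m³)
27 m³ → container 6 (remaining 23 m³)
26 m³ → container 7 (remaining 24 m³)
14 m³ → container 7 (remaining 10 m³)

7 containers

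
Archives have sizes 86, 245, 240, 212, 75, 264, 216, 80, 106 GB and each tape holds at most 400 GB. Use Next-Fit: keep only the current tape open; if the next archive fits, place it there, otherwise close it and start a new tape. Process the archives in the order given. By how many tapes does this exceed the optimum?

1

Next-Fit: [86,245] [240] [212,75] [264] [216,80] [106] → 6 tapes.
5 archives exceed 200 GB (half the capacity), and no two of those can share a tape, so at least 5 tapes are needed.
An optimal packing achieves that bound: [264,106] [245,86] [240,80,75] [216] [212] → 5 tapes.
Excess: 6 − 5 = 1.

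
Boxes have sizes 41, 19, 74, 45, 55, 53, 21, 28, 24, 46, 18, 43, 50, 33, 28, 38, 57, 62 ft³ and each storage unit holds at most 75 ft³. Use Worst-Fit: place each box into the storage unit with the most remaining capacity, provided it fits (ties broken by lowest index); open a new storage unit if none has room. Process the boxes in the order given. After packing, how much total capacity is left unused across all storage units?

240

storage unit 1: place 41 ft³, 34 ft³ left
storage unit 1: place 19 ft³, 15 ft³ left
storage unit 2: place 74 ft³, 1 ft³ left
storage unit 3: place 45 ft³, 30 ft³ left
storage unit 4: place 55 ft³, 20 ft³ left
storage unit 5: place 53 ft³, 22 ft³ left
storage unit 3: place 21 ft³, 9 ft³ left
storage unit 6: place 28 ft³, 47 ft³ left
storage unit 6: place 24 ft³, 23 ft³ left
storage unit 7: place 46 ft³, 29 ft³ left
storage unit 7: place 18 ft³, 11 ft³ left
storage unit 8: place 43 ft³, 32 ft³ left
storage unit 9: place 50 ft³, 25 ft³ left
storage unit 10: place 33 ft³, 42 ft³ left
storage unit 10: place 28 ft³, 14 ft³ left
storage unit 11: place 38 ft³, 37 ft³ left
storage unit 12: place 57 ft³, 18 ft³ left
storage unit 13: place 62 ft³, 13 ft³ left
13 storage units × 75 ft³ = 975 ft³; used 735 ft³; unused 240 ft³.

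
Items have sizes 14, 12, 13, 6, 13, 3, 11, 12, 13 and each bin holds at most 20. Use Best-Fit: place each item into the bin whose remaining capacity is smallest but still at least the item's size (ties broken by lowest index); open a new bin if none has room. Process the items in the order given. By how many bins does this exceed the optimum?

Best-Fit: [14,6] [12] [13,3] [13] [11] [12] [13] → 7 bins.
7 items exceed 10 (half the capacity), and no two of those can share a bin, so at least 7 bins are needed.
So 7 is already optimal.

0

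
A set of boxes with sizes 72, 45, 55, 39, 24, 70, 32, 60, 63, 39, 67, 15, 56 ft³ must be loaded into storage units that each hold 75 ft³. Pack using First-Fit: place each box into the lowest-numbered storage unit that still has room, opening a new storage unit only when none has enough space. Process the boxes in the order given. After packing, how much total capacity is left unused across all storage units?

72 ft³ → storage unit 1 (remaining 3 ft³)
45 ft³ → storage unit 2 (remaining 30 ft³)
55 ft³ → storage unit 3 (remaining 20 ft³)
39 ft³ → storage unit 4 (remaining 36 ft³)
24 ft³ → storage unit 2 (remaining 6 ft³)
70 ft³ → storage unit 5 (remaining 5 ft³)
32 ft³ → storage unit 4 (remaining 4 ft³)
60 ft³ → storage unit 6 (remaining 15 ft³)
63 ft³ → storage unit 7 (remaining 12 ft³)
39 ft³ → storage unit 8 (remaining 36 ft³)
67 ft³ → storage unit 9 (remaining 8 ft³)
15 ft³ → storage unit 3 (remaining 5 ft³)
56 ft³ → storage unit 10 (remaining 19 ft³)
10 storage units × 75 ft³ = 750 ft³; used 637 ft³; unused 113 ft³.

113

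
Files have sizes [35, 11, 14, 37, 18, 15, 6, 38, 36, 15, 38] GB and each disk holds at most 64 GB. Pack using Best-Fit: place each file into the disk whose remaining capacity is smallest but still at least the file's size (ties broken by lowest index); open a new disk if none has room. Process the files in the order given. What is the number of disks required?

Put 35 GB in disk 1; 29 GB remain.
Put 11 GB in disk 1; 18 GB remain.
Put 14 GB in disk 1; 4 GB remain.
Put 37 GB in disk 2; 27 GB remain.
Put 18 GB in disk 2; 9 GB remain.
Put 15 GB in disk 3; 49 GB remain.
Put 6 GB in disk 2; 3 GB remain.
Put 38 GB in disk 3; 11 GB remain.
Put 36 GB in disk 4; 28 GB remain.
Put 15 GB in disk 4; 13 GB remain.
Put 38 GB in disk 5; 26 GB remain.

5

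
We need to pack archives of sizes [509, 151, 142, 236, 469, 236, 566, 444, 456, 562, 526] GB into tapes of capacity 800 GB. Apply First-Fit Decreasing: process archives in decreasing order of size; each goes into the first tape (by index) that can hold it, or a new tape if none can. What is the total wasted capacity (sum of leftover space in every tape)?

1303

Sorted descending: 566, 562, 526, 509, 469, 456, 444, 236, 236, 151, 142.
Put 566 GB in tape 1; 234 GB remain.
Put 562 GB in tape 2; 238 GB remain.
Put 526 GB in tape 3; 274 GB remain.
Put 509 GB in tape 4; 291 GB remain.
Put 469 GB in tape 5; 331 GB remain.
Put 456 GB in tape 6; 344 GB remain.
Put 444 GB in tape 7; 356 GB remain.
Put 236 GB in tape 2; 2 GB remain.
Put 236 GB in tape 3; 38 GB remain.
Put 151 GB in tape 1; 83 GB remain.
Put 142 GB in tape 4; 149 GB remain.
7 tapes × 800 GB = 5600 GB; used 4297 GB; unused 1303 GB.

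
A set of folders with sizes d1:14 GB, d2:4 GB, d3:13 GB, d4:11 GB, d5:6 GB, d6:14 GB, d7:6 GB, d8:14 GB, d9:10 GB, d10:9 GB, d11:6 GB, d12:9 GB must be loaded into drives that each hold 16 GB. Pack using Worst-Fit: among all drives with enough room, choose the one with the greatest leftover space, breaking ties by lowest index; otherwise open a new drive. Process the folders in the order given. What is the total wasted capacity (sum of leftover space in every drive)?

28

Put d1 (14 GB) in drive 1; 2 GB remain.
Put d2 (4 GB) in drive 2; 12 GB remain.
Put d3 (13 GB) in drive 3; 3 GB remain.
Put d4 (11 GB) in drive 2; 1 GB remain.
Put d5 (6 GB) in drive 4; 10 GB remain.
Put d6 (14 GB) in drive 5; 2 GB remain.
Put d7 (6 GB) in drive 4; 4 GB remain.
Put d8 (14 GB) in drive 6; 2 GB remain.
Put d9 (10 GB) in drive 7; 6 GB remain.
Put d10 (9 GB) in drive 8; 7 GB remain.
Put d11 (6 GB) in drive 8; 1 GB remain.
Put d12 (9 GB) in drive 9; 7 GB remain.
9 drives × 16 GB = 144 GB; used 116 GB; unused 28 GB.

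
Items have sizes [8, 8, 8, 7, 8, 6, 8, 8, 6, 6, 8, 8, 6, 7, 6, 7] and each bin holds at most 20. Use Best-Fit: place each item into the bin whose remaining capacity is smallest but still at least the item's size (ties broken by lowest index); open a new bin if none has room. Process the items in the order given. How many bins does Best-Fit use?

7

8 → bin 1 (remaining 12)
8 → bin 1 (remaining 4)
8 → bin 2 (remaining 12)
7 → bin 2 (remaining 5)
8 → bin 3 (remaining 12)
6 → bin 3 (remaining 6)
8 → bin 4 (remaining 12)
8 → bin 4 (remaining 4)
6 → bin 3 (remaining 0)
6 → bin 5 (remaining 14)
8 → bin 5 (remaining 6)
8 → bin 6 (remaining 12)
6 → bin 5 (remaining 0)
7 → bin 6 (remaining 5)
6 → bin 7 (remaining 14)
7 → bin 7 (remaining 7)
Final bins: [8,8] [8,7] [8,6,6] [8,8] [6,8,6] [8,7] [6,7].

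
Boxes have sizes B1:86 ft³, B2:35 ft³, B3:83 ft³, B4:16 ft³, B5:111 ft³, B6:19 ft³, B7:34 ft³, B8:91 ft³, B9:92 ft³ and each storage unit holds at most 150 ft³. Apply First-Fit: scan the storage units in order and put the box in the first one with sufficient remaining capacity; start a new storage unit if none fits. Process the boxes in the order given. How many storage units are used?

storage unit 1: place B1 (86 ft³), 64 ft³ left
storage unit 1: place B2 (35 ft³), 29 ft³ left
storage unit 2: place B3 (83 ft³), 67 ft³ left
storage unit 1: place B4 (16 ft³), 13 ft³ left
storage unit 3: place B5 (111 ft³), 39 ft³ left
storage unit 2: place B6 (19 ft³), 48 ft³ left
storage unit 2: place B7 (34 ft³), 14 ft³ left
storage unit 4: place B8 (91 ft³), 59 ft³ left
storage unit 5: place B9 (92 ft³), 58 ft³ left
Final storage units: [86,35,16] [83,19,34] [111] [91] [92].

5 storage units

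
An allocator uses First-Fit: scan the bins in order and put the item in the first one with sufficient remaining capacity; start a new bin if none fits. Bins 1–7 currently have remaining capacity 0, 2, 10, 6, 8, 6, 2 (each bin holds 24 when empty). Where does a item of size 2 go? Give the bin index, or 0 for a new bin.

2

Bins with room: bin 2 (2), bin 3 (10), bin 4 (6), bin 5 (8), bin 6 (6), bin 7 (2).
The first with room is bin 2.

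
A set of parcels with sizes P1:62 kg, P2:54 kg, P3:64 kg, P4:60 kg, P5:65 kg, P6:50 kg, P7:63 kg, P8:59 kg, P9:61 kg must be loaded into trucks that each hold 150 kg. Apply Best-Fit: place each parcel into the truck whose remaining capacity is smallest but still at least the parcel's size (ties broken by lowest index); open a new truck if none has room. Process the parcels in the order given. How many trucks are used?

5

Put P1 (62 kg) in truck 1; 88 kg remain.
Put P2 (54 kg) in truck 1; 34 kg remain.
Put P3 (64 kg) in truck 2; 86 kg remain.
Put P4 (60 kg) in truck 2; 26 kg remain.
Put P5 (65 kg) in truck 3; 85 kg remain.
Put P6 (50 kg) in truck 3; 35 kg remain.
Put P7 (63 kg) in truck 4; 87 kg remain.
Put P8 (59 kg) in truck 4; 28 kg remain.
Put P9 (61 kg) in truck 5; 89 kg remain.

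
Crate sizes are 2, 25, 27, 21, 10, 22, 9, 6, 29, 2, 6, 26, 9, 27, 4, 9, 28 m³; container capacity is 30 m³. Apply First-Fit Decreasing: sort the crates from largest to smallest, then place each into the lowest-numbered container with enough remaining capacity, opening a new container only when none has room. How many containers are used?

Sorted descending: 29, 28, 27, 27, 26, 25, 22, 21, 10, 9, 9, 9, 6, 6, 4, 2, 2.
container 1: place 29 m³, 1 m³ left
container 2: place 28 m³, 2 m³ left
container 3: place 27 m³, 3 m³ left
container 4: place 27 m³, 3 m³ left
container 5: place 26 m³, 4 m³ left
container 6: place 25 m³, 5 m³ left
container 7: place 22 m³, 8 m³ left
container 8: place 21 m³, 9 m³ left
container 9: place 10 m³, 20 m³ left
container 8: place 9 m³, 0 m³ left
container 9: place 9 m³, 11 m³ left
container 9: place 9 m³, 2 m³ left
container 7: place 6 m³, 2 m³ left
container 10: place 6 m³, 24 m³ left
container 5: place 4 m³, 0 m³ left
container 2: place 2 m³, 0 m³ left
container 3: place 2 m³, 1 m³ left

10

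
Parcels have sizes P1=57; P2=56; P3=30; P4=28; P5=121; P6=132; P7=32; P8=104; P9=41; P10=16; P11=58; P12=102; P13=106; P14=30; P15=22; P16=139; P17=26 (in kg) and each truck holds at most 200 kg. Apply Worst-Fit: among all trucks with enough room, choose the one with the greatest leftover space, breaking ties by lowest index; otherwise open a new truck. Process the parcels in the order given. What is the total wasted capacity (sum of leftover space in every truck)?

300

truck 1: place P1 (57 kg), 143 kg left
truck 1: place P2 (56 kg), 87 kg left
truck 1: place P3 (30 kg), 57 kg left
truck 1: place P4 (28 kg), 29 kg left
truck 2: place P5 (121 kg), 79 kg left
truck 3: place P6 (132 kg), 68 kg left
truck 2: place P7 (32 kg), 47 kg left
truck 4: place P8 (104 kg), 96 kg left
truck 4: place P9 (41 kg), 55 kg left
truck 3: place P10 (16 kg), 52 kg left
truck 5: place P11 (58 kg), 142 kg left
truck 5: place P12 (102 kg), 40 kg left
truck 6: place P13 (106 kg), 94 kg left
truck 6: place P14 (30 kg), 64 kg left
truck 6: place P15 (22 kg), 42 kg left
truck 7: place P16 (139 kg), 61 kg left
truck 7: place P17 (26 kg), 35 kg left
7 trucks × 200 kg = 1400 kg; used 1100 kg; unused 300 kg.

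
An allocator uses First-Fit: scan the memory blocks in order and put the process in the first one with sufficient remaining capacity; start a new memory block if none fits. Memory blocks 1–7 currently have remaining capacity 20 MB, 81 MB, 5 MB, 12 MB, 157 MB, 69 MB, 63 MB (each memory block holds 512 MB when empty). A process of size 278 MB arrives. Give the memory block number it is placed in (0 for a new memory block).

No memory block has ≥ 278 MB free, so a new memory block is opened.

0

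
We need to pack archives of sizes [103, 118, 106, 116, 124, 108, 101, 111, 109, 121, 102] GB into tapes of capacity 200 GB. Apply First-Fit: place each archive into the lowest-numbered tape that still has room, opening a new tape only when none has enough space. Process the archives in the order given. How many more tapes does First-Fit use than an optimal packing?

0

First-Fit: [103] [118] [106] [116] [124] [108] [101] [111] [109] [121] [102] → 11 tapes.
11 archives exceed 100 GB (half the capacity), and no two of those can share a tape, so at least 11 tapes are needed.
So 11 is already optimal.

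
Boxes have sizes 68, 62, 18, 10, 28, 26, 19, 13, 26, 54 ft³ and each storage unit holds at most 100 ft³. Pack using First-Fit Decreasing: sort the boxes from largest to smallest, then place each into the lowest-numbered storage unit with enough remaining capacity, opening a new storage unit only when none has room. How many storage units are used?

4

Sorted descending: 68, 62, 54, 28, 26, 26, 19, 18, 13, 10.
storage unit 1: place 68 ft³, 32 ft³ left
storage unit 2: place 62 ft³, 38 ft³ left
storage unit 3: place 54 ft³, 46 ft³ left
storage unit 1: place 28 ft³, 4 ft³ left
storage unit 2: place 26 ft³, 12 ft³ left
storage unit 3: place 26 ft³, 20 ft³ left
storage unit 3: place 19 ft³, 1 ft³ left
storage unit 4: place 18 ft³, 82 ft³ left
storage unit 4: place 13 ft³, 69 ft³ left
storage unit 2: place 10 ft³, 2 ft³ left
Final storage units: [68,28] [62,26,10] [54,26,19] [18,13].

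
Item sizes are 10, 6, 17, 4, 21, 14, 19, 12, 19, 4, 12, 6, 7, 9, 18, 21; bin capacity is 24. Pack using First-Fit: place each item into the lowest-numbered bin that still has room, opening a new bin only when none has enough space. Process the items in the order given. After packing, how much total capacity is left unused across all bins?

10 → bin 1 (remaining 14)
6 → bin 1 (remaining 8)
17 → bin 2 (remaining 7)
4 → bin 1 (remaining 4)
21 → bin 3 (remaining 3)
14 → bin 4 (remaining 10)
19 → bin 5 (remaining 5)
12 → bin 6 (remaining 12)
19 → bin 7 (remaining 5)
4 → bin 1 (remaining 0)
12 → bin 6 (remaining 0)
6 → bin 2 (remaining 1)
7 → bin 4 (remaining 3)
9 → bin 8 (remaining 15)
18 → bin 9 (remaining 6)
21 → bin 10 (remaining 3)
10 bins × 24 = 240; used 199; unused 41.

41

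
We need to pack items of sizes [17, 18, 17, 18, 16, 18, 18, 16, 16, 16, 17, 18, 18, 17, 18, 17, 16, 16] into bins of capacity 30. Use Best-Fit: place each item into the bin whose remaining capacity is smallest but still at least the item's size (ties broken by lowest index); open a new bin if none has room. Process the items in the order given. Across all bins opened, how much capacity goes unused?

bin 1: place 17, 13 left
bin 2: place 18, 12 left
bin 3: place 17, 13 left
bin 4: place 18, 12 left
bin 5: place 16, 14 left
bin 6: place 18, 12 left
bin 7: place 18, 12 left
bin 8: place 16, 14 left
bin 9: place 16, 14 left
bin 10: place 16, 14 left
bin 11: place 17, 13 left
bin 12: place 18, 12 left
bin 13: place 18, 12 left
bin 14: place 17, 13 left
bin 15: place 18, 12 left
bin 16: place 17, 13 left
bin 17: place 16, 14 left
bin 18: place 16, 14 left
18 bins × 30 = 540; used 307; unused 233.

233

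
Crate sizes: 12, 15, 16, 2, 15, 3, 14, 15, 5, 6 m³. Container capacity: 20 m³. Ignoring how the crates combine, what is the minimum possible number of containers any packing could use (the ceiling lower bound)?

6 containers

Total size = 12 + 15 + 16 + 2 + 15 + 3 + 14 + 15 + 5 + 6 = 103 m³.
⌈103 / 20⌉ = 6.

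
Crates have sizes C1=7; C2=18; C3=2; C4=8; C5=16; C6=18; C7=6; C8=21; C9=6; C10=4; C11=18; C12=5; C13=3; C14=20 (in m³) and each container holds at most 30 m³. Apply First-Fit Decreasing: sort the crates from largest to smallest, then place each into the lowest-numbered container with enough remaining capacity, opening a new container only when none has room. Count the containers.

Sorted descending: 21, 20, 18, 18, 18, 16, 8, 7, 6, 6, 5, 4, 3, 2.
21 m³ → container 1 (remaining 9 m³)
20 m³ → container 2 (remaining 10 m³)
18 m³ → container 3 (remaining 12 m³)
18 m³ → container 4 (remaining 12 m³)
18 m³ → container 5 (remaining 12 m³)
16 m³ → container 6 (remaining 14 m³)
8 m³ → container 1 (remaining 1 m³)
7 m³ → container 2 (remaining 3 m³)
6 m³ → container 3 (remaining 6 m³)
6 m³ → container 3 (remaining 0 m³)
5 m³ → container 4 (remaining 7 m³)
4 m³ → container 4 (remaining 3 m³)
3 m³ → container 2 (remaining 0 m³)
2 m³ → container 4 (remaining 1 m³)
Final containers: [21,8] [20,7,3] [18,6,6] [18,5,4,2] [18] [16].

6 containers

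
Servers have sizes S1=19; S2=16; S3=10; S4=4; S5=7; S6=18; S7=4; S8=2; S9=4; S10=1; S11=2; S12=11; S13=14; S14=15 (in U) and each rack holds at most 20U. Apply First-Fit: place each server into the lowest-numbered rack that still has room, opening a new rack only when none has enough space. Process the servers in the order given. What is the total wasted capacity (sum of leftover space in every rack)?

13

S1 (19U) → rack 1 (remaining 1U)
S2 (16U) → rack 2 (remaining 4U)
S3 (10U) → rack 3 (remaining 10U)
S4 (4U) → rack 2 (remaining 0U)
S5 (7U) → rack 3 (remaining 3U)
S6 (18U) → rack 4 (remaining 2U)
S7 (4U) → rack 5 (remaining 16U)
S8 (2U) → rack 3 (remaining 1U)
S9 (4U) → rack 5 (remaining 12U)
S10 (1U) → rack 1 (remaining 0U)
S11 (2U) → rack 4 (remaining 0U)
S12 (11U) → rack 5 (remaining 1U)
S13 (14U) → rack 6 (remaining 6U)
S14 (15U) → rack 7 (remaining 5U)
7 racks × 20U = 140U; used 127U; unused 13U.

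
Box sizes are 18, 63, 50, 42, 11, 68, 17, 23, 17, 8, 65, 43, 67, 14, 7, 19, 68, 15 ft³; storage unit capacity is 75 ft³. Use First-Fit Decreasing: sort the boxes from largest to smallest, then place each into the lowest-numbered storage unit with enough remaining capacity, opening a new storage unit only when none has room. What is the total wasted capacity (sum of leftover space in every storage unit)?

Sorted descending: 68, 68, 67, 65, 63, 50, 43, 42, 23, 19, 18, 17, 17, 15, 14, 11, 8, 7.
Put 68 ft³ in storage unit 1; 7 ft³ remain.
Put 68 ft³ in storage unit 2; 7 ft³ remain.
Put 67 ft³ in storage unit 3; 8 ft³ remain.
Put 65 ft³ in storage unit 4; 10 ft³ remain.
Put 63 ft³ in storage unit 5; 12 ft³ remain.
Put 50 ft³ in storage unit 6; 25 ft³ remain.
Put 43 ft³ in storage unit 7; 32 ft³ remain.
Put 42 ft³ in storage unit 8; 33 ft³ remain.
Put 23 ft³ in storage unit 6; 2 ft³ remain.
Put 19 ft³ in storage unit 7; 13 ft³ remain.
Put 18 ft³ in storage unit 8; 15 ft³ remain.
Put 17 ft³ in storage unit 9; 58 ft³ remain.
Put 17 ft³ in storage unit 9; 41 ft³ remain.
Put 15 ft³ in storage unit 8; 0 ft³ remain.
Put 14 ft³ in storage unit 9; 27 ft³ remain.
Put 11 ft³ in storage unit 5; 1 ft³ remain.
Put 8 ft³ in storage unit 3; 0 ft³ remain.
Put 7 ft³ in storage unit 1; 0 ft³ remain.
9 storage units × 75 ft³ = 675 ft³; used 615 ft³; unused 60 ft³.

60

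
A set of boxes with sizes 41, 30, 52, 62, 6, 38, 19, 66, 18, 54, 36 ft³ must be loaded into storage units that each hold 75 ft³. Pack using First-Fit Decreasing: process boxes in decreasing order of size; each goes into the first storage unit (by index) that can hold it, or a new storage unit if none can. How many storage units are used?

6

Sorted descending: 66, 62, 54, 52, 41, 38, 36, 30, 19, 18, 6.
storage unit 1: place 66 ft³, 9 ft³ left
storage unit 2: place 62 ft³, 13 ft³ left
storage unit 3: place 54 ft³, 21 ft³ left
storage unit 4: place 52 ft³, 23 ft³ left
storage unit 5: place 41 ft³, 34 ft³ left
storage unit 6: place 38 ft³, 37 ft³ left
storage unit 6: place 36 ft³, 1 ft³ left
storage unit 5: place 30 ft³, 4 ft³ left
storage unit 3: place 19 ft³, 2 ft³ left
storage unit 4: place 18 ft³, 5 ft³ left
storage unit 1: place 6 ft³, 3 ft³ left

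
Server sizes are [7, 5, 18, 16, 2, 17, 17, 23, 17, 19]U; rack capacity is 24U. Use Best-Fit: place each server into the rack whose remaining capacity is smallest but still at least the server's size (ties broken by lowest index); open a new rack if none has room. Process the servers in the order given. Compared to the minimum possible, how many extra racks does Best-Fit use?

Best-Fit: [7,5] [18,2] [16] [17] [17] [23] [17] [19] → 8 racks.
7 servers exceed 12U (half the capacity), and no two of those can share a rack, so at least 7 racks are needed.
An optimal packing achieves that bound: [23] [19,5] [18,2] [17,7] [17] [17] [16] → 7 racks.
Excess: 8 − 7 = 1.

1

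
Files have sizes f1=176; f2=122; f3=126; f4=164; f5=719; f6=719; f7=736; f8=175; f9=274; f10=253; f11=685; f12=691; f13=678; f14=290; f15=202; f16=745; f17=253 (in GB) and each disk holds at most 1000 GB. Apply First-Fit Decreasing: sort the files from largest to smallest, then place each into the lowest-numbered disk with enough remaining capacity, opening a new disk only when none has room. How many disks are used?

Sorted descending: 745, 736, 719, 719, 691, 685, 678, 290, 274, 253, 253, 202, 176, 175, 164, 126, 122.
Put 745 GB in disk 1; 255 GB remain.
Put 736 GB in disk 2; 264 GB remain.
Put 719 GB in disk 3; 281 GB remain.
Put 719 GB in disk 4; 281 GB remain.
Put 691 GB in disk 5; 309 GB remain.
Put 685 GB in disk 6; 315 GB remain.
Put 678 GB in disk 7; 322 GB remain.
Put 290 GB in disk 5; 19 GB remain.
Put 274 GB in disk 3; 7 GB remain.
Put 253 GB in disk 1; 2 GB remain.
Put 253 GB in disk 2; 11 GB remain.
Put 202 GB in disk 4; 79 GB remain.
Put 176 GB in disk 6; 139 GB remain.
Put 175 GB in disk 7; 147 GB remain.
Put 164 GB in disk 8; 836 GB remain.
Put 126 GB in disk 6; 13 GB remain.
Put 122 GB in disk 7; 25 GB remain.

8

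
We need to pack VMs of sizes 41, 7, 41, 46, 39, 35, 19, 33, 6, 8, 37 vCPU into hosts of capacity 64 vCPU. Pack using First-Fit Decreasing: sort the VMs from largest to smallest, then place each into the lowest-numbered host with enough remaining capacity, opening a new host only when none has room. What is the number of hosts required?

Sorted descending: 46, 41, 41, 39, 37, 35, 33, 19, 8, 7, 6.
host 1: place 46 vCPU, 18 vCPU left
host 2: place 41 vCPU, 23 vCPU left
host 3: place 41 vCPU, 23 vCPU left
host 4: place 39 vCPU, 25 vCPU left
host 5: place 37 vCPU, 27 vCPU left
host 6: place 35 vCPU, 29 vCPU left
host 7: place 33 vCPU, 31 vCPU left
host 2: place 19 vCPU, 4 vCPU left
host 1: place 8 vCPU, 10 vCPU left
host 1: place 7 vCPU, 3 vCPU left
host 3: place 6 vCPU, 17 vCPU left

7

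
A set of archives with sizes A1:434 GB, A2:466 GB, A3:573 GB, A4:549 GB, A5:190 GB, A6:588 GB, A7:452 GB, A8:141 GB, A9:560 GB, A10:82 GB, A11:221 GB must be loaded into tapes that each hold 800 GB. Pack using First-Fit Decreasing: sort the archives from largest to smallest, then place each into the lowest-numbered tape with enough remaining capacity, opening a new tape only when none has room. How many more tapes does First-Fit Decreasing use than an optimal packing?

0

First-Fit Decreasing: [588,190] [573,221] [560,141,82] [549] [466] [452] [434] → 7 tapes.
7 archives exceed 400 GB (half the capacity), and no two of those can share a tape, so at least 7 tapes are needed.
So 7 is already optimal.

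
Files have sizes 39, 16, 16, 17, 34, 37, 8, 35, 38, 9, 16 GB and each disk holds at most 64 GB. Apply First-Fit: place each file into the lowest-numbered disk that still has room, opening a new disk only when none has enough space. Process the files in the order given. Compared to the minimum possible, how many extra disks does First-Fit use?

1

First-Fit: [39,16,8] [16,17,9,16] [34] [37] [35] [38] → 6 disks.
Total size 265 GB; any packing needs at least ⌈265/64⌉ = 5 disks.
An optimal packing achieves that bound: [39,17,8] [38,16,9] [37,16] [35,16] [34] → 5 disks.
Excess: 6 − 5 = 1.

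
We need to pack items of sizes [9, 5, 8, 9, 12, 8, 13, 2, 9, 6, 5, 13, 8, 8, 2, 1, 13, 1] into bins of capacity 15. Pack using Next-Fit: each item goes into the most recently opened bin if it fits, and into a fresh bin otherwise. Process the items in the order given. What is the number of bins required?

Put 9 in bin 1; 6 remain.
Put 5 in bin 1; 1 remain.
Put 8 in bin 2; 7 remain.
Put 9 in bin 3; 6 remain.
Put 12 in bin 4; 3 remain.
Put 8 in bin 5; 7 remain.
Put 13 in bin 6; 2 remain.
Put 2 in bin 6; 0 remain.
Put 9 in bin 7; 6 remain.
Put 6 in bin 7; 0 remain.
Put 5 in bin 8; 10 remain.
Put 13 in bin 9; 2 remain.
Put 8 in bin 10; 7 remain.
Put 8 in bin 11; 7 remain.
Put 2 in bin 11; 5 remain.
Put 1 in bin 11; 4 remain.
Put 13 in bin 12; 2 remain.
Put 1 in bin 12; 1 remain.

12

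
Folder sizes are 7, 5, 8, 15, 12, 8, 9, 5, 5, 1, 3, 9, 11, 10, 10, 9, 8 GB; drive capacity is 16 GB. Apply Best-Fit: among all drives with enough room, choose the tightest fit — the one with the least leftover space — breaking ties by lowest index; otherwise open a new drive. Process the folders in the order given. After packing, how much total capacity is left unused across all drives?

41

drive 1: place 7 GB, 9 GB left
drive 1: place 5 GB, 4 GB left
drive 2: place 8 GB, 8 GB left
drive 3: place 15 GB, 1 GB left
drive 4: place 12 GB, 4 GB left
drive 2: place 8 GB, 0 GB left
drive 5: place 9 GB, 7 GB left
drive 5: place 5 GB, 2 GB left
drive 6: place 5 GB, 11 GB left
drive 3: place 1 GB, 0 GB left
drive 1: place 3 GB, 1 GB left
drive 6: place 9 GB, 2 GB left
drive 7: place 11 GB, 5 GB left
drive 8: place 10 GB, 6 GB left
drive 9: place 10 GB, 6 GB left
drive 10: place 9 GB, 7 GB left
drive 11: place 8 GB, 8 GB left
11 drives × 16 GB = 176 GB; used 135 GB; unused 41 GB.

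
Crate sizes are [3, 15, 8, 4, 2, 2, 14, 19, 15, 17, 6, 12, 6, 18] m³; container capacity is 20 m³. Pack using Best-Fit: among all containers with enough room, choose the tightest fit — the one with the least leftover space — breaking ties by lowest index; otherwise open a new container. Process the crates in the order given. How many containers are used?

Put 3 m³ in container 1; 17 m³ remain.
Put 15 m³ in container 1; 2 m³ remain.
Put 8 m³ in container 2; 12 m³ remain.
Put 4 m³ in container 2; 8 m³ remain.
Put 2 m³ in container 1; 0 m³ remain.
Put 2 m³ in container 2; 6 m³ remain.
Put 14 m³ in container 3; 6 m³ remain.
Put 19 m³ in container 4; 1 m³ remain.
Put 15 m³ in container 5; 5 m³ remain.
Put 17 m³ in container 6; 3 m³ remain.
Put 6 m³ in container 2; 0 m³ remain.
Put 12 m³ in container 7; 8 m³ remain.
Put 6 m³ in container 3; 0 m³ remain.
Put 18 m³ in container 8; 2 m³ remain.

8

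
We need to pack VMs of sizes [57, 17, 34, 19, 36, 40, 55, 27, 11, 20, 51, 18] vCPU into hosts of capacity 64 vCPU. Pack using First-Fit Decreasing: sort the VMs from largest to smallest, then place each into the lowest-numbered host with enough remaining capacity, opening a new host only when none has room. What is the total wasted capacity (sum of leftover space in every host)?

Sorted descending: 57, 55, 51, 40, 36, 34, 27, 20, 19, 18, 17, 11.
57 vCPU → host 1 (remaining 7 vCPU)
55 vCPU → host 2 (remaining 9 vCPU)
51 vCPU → host 3 (remaining 13 vCPU)
40 vCPU → host 4 (remaining 24 vCPU)
36 vCPU → host 5 (remaining 28 vCPU)
34 vCPU → host 6 (remaining 30 vCPU)
27 vCPU → host 5 (remaining 1 vCPU)
20 vCPU → host 4 (remaining 4 vCPU)
19 vCPU → host 6 (remaining 11 vCPU)
18 vCPU → host 7 (remaining 46 vCPU)
17 vCPU → host 7 (remaining 29 vCPU)
11 vCPU → host 3 (remaining 2 vCPU)
7 hosts × 64 vCPU = 448 vCPU; used 385 vCPU; unused 63 vCPU.

63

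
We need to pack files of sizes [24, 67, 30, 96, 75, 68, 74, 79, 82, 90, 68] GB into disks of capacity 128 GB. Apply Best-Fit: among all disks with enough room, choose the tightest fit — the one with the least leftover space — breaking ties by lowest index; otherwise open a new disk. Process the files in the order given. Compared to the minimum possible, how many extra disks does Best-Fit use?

Best-Fit: [24,67,30] [96] [75] [68] [74] [79] [82] [90] [68] → 9 disks.
9 files exceed 64 GB (half the capacity), and no two of those can share a disk, so at least 9 disks are needed.
So 9 is already optimal.

0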